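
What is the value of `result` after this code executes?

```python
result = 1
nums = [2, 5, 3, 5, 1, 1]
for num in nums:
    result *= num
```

Let's trace through this code step by step.

Initialize: result = 1
Initialize: nums = [2, 5, 3, 5, 1, 1]
Entering loop: for num in nums:

After execution: result = 150
150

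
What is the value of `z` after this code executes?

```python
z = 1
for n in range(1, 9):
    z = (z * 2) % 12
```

Let's trace through this code step by step.

Initialize: z = 1
Entering loop: for n in range(1, 9):

After execution: z = 4
4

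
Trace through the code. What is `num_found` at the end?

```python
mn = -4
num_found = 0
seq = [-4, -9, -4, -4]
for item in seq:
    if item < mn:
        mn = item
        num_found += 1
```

Let's trace through this code step by step.

Initialize: mn = -4
Initialize: num_found = 0
Initialize: seq = [-4, -9, -4, -4]
Entering loop: for item in seq:

After execution: num_found = 1
1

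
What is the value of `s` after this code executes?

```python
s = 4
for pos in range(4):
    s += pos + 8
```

Let's trace through this code step by step.

Initialize: s = 4
Entering loop: for pos in range(4):

After execution: s = 42
42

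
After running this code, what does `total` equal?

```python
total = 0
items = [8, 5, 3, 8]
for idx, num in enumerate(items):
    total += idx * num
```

Let's trace through this code step by step.

Initialize: total = 0
Initialize: items = [8, 5, 3, 8]
Entering loop: for idx, num in enumerate(items):

After execution: total = 35
35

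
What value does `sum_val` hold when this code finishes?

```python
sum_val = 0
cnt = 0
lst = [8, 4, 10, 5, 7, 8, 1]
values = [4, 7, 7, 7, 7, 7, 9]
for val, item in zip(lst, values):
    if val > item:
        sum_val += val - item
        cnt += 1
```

Let's trace through this code step by step.

Initialize: sum_val = 0
Initialize: cnt = 0
Initialize: lst = [8, 4, 10, 5, 7, 8, 1]
Initialize: values = [4, 7, 7, 7, 7, 7, 9]
Entering loop: for val, item in zip(lst, values):

After execution: sum_val = 8
8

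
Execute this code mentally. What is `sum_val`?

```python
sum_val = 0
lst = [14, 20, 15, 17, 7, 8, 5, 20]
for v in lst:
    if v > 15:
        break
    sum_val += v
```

Let's trace through this code step by step.

Initialize: sum_val = 0
Initialize: lst = [14, 20, 15, 17, 7, 8, 5, 20]
Entering loop: for v in lst:

After execution: sum_val = 14
14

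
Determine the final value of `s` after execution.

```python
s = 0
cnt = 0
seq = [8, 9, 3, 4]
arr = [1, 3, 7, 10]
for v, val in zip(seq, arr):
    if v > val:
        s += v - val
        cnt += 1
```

Let's trace through this code step by step.

Initialize: s = 0
Initialize: cnt = 0
Initialize: seq = [8, 9, 3, 4]
Initialize: arr = [1, 3, 7, 10]
Entering loop: for v, val in zip(seq, arr):

After execution: s = 13
13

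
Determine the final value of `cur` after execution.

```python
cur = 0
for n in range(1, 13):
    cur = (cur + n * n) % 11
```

Let's trace through this code step by step.

Initialize: cur = 0
Entering loop: for n in range(1, 13):

After execution: cur = 1
1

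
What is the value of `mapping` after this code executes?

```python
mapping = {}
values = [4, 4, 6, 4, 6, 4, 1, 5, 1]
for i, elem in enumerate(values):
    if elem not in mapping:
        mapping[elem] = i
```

Let's trace through this code step by step.

Initialize: mapping = {}
Initialize: values = [4, 4, 6, 4, 6, 4, 1, 5, 1]
Entering loop: for i, elem in enumerate(values):

After execution: mapping = {4: 0, 6: 2, 1: 6, 5: 7}
{4: 0, 6: 2, 1: 6, 5: 7}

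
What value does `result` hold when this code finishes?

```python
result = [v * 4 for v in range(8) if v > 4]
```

Let's trace through this code step by step.

Initialize: result = [v * 4 for v in range(8) if v > 4]

After execution: result = [20, 24, 28]
[20, 24, 28]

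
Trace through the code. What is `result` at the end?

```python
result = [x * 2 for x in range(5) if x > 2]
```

Let's trace through this code step by step.

Initialize: result = [x * 2 for x in range(5) if x > 2]

After execution: result = [6, 8]
[6, 8]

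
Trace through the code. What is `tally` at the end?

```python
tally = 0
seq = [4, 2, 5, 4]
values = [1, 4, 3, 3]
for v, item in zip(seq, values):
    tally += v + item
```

Let's trace through this code step by step.

Initialize: tally = 0
Initialize: seq = [4, 2, 5, 4]
Initialize: values = [1, 4, 3, 3]
Entering loop: for v, item in zip(seq, values):

After execution: tally = 26
26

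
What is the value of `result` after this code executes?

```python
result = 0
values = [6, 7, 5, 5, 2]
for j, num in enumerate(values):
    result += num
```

Let's trace through this code step by step.

Initialize: result = 0
Initialize: values = [6, 7, 5, 5, 2]
Entering loop: for j, num in enumerate(values):

After execution: result = 25
25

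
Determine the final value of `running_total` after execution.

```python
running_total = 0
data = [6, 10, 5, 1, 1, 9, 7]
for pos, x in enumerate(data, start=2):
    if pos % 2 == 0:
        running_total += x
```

Let's trace through this code step by step.

Initialize: running_total = 0
Initialize: data = [6, 10, 5, 1, 1, 9, 7]
Entering loop: for pos, x in enumerate(data, start=2):

After execution: running_total = 19
19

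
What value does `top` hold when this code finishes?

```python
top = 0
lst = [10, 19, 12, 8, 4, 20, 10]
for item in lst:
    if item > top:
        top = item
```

Let's trace through this code step by step.

Initialize: top = 0
Initialize: lst = [10, 19, 12, 8, 4, 20, 10]
Entering loop: for item in lst:

After execution: top = 20
20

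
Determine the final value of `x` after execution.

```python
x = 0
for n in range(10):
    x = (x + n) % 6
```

Let's trace through this code step by step.

Initialize: x = 0
Entering loop: for n in range(10):

After execution: x = 3
3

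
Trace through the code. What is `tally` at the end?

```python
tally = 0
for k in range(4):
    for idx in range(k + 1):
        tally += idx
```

Let's trace through this code step by step.

Initialize: tally = 0
Entering loop: for k in range(4):

After execution: tally = 10
10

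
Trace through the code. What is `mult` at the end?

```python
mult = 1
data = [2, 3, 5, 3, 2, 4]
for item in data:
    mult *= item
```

Let's trace through this code step by step.

Initialize: mult = 1
Initialize: data = [2, 3, 5, 3, 2, 4]
Entering loop: for item in data:

After execution: mult = 720
720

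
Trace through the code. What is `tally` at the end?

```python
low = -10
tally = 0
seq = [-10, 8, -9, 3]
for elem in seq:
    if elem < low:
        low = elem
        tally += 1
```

Let's trace through this code step by step.

Initialize: low = -10
Initialize: tally = 0
Initialize: seq = [-10, 8, -9, 3]
Entering loop: for elem in seq:

After execution: tally = 0
0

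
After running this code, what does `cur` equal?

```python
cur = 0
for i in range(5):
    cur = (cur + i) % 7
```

Let's trace through this code step by step.

Initialize: cur = 0
Entering loop: for i in range(5):

After execution: cur = 3
3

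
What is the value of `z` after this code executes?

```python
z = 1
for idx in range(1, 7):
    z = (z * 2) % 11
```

Let's trace through this code step by step.

Initialize: z = 1
Entering loop: for idx in range(1, 7):

After execution: z = 9
9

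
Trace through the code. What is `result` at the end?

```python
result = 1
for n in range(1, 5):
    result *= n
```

Let's trace through this code step by step.

Initialize: result = 1
Entering loop: for n in range(1, 5):

After execution: result = 24
24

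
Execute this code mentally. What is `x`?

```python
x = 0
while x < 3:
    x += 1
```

Let's trace through this code step by step.

Initialize: x = 0
Entering loop: while x < 3:

After execution: x = 3
3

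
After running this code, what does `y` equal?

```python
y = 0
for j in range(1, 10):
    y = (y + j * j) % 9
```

Let's trace through this code step by step.

Initialize: y = 0
Entering loop: for j in range(1, 10):

After execution: y = 6
6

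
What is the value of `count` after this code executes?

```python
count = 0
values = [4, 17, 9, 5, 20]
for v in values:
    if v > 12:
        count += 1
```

Let's trace through this code step by step.

Initialize: count = 0
Initialize: values = [4, 17, 9, 5, 20]
Entering loop: for v in values:

After execution: count = 2
2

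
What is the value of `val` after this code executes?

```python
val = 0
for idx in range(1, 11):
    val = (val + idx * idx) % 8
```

Let's trace through this code step by step.

Initialize: val = 0
Entering loop: for idx in range(1, 11):

After execution: val = 1
1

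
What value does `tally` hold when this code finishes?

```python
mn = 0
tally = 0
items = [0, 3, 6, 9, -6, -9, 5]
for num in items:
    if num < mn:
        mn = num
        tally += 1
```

Let's trace through this code step by step.

Initialize: mn = 0
Initialize: tally = 0
Initialize: items = [0, 3, 6, 9, -6, -9, 5]
Entering loop: for num in items:

After execution: tally = 2
2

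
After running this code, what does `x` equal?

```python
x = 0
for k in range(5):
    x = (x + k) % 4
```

Let's trace through this code step by step.

Initialize: x = 0
Entering loop: for k in range(5):

After execution: x = 2
2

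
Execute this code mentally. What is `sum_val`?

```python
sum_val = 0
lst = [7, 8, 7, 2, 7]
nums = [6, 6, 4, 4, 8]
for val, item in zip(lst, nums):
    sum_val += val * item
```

Let's trace through this code step by step.

Initialize: sum_val = 0
Initialize: lst = [7, 8, 7, 2, 7]
Initialize: nums = [6, 6, 4, 4, 8]
Entering loop: for val, item in zip(lst, nums):

After execution: sum_val = 182
182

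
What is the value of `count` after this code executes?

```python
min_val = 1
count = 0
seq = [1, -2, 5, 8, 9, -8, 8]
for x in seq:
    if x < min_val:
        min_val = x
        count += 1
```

Let's trace through this code step by step.

Initialize: min_val = 1
Initialize: count = 0
Initialize: seq = [1, -2, 5, 8, 9, -8, 8]
Entering loop: for x in seq:

After execution: count = 2
2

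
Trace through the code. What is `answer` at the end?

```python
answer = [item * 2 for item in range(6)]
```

Let's trace through this code step by step.

Initialize: answer = [item * 2 for item in range(6)]

After execution: answer = [0, 2, 4, 6, 8, 10]
[0, 2, 4, 6, 8, 10]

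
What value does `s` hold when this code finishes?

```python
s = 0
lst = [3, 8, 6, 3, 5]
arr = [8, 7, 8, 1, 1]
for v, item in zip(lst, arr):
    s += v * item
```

Let's trace through this code step by step.

Initialize: s = 0
Initialize: lst = [3, 8, 6, 3, 5]
Initialize: arr = [8, 7, 8, 1, 1]
Entering loop: for v, item in zip(lst, arr):

After execution: s = 136
136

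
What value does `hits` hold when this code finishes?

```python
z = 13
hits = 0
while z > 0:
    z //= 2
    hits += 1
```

Let's trace through this code step by step.

Initialize: z = 13
Initialize: hits = 0
Entering loop: while z > 0:

After execution: hits = 4
4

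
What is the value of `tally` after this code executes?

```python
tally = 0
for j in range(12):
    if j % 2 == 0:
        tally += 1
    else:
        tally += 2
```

Let's trace through this code step by step.

Initialize: tally = 0
Entering loop: for j in range(12):

After execution: tally = 18
18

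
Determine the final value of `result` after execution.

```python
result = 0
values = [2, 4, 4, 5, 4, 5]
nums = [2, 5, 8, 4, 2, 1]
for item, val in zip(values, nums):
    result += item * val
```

Let's trace through this code step by step.

Initialize: result = 0
Initialize: values = [2, 4, 4, 5, 4, 5]
Initialize: nums = [2, 5, 8, 4, 2, 1]
Entering loop: for item, val in zip(values, nums):

After execution: result = 89
89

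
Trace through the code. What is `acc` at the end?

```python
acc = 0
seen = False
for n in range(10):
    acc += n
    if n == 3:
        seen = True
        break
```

Let's trace through this code step by step.

Initialize: acc = 0
Initialize: seen = False
Entering loop: for n in range(10):

After execution: acc = 6
6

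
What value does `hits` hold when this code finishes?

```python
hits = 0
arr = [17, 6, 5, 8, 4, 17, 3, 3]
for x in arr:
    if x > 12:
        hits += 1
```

Let's trace through this code step by step.

Initialize: hits = 0
Initialize: arr = [17, 6, 5, 8, 4, 17, 3, 3]
Entering loop: for x in arr:

After execution: hits = 2
2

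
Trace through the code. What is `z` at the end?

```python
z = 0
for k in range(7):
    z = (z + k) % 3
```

Let's trace through this code step by step.

Initialize: z = 0
Entering loop: for k in range(7):

After execution: z = 0
0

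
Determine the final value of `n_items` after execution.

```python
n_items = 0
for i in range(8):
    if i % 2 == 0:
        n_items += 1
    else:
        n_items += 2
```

Let's trace through this code step by step.

Initialize: n_items = 0
Entering loop: for i in range(8):

After execution: n_items = 12
12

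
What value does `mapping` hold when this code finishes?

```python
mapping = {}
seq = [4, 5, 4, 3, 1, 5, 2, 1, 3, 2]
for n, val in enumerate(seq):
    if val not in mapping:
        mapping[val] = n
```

Let's trace through this code step by step.

Initialize: mapping = {}
Initialize: seq = [4, 5, 4, 3, 1, 5, 2, 1, 3, 2]
Entering loop: for n, val in enumerate(seq):

After execution: mapping = {4: 0, 5: 1, 3: 3, 1: 4, 2: 6}
{4: 0, 5: 1, 3: 3, 1: 4, 2: 6}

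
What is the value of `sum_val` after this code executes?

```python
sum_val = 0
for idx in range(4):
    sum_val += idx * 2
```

Let's trace through this code step by step.

Initialize: sum_val = 0
Entering loop: for idx in range(4):

After execution: sum_val = 12
12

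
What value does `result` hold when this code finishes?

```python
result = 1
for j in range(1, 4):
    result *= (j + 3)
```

Let's trace through this code step by step.

Initialize: result = 1
Entering loop: for j in range(1, 4):

After execution: result = 120
120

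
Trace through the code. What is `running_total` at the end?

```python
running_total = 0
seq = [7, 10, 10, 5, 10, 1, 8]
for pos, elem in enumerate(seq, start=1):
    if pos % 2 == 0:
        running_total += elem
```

Let's trace through this code step by step.

Initialize: running_total = 0
Initialize: seq = [7, 10, 10, 5, 10, 1, 8]
Entering loop: for pos, elem in enumerate(seq, start=1):

After execution: running_total = 16
16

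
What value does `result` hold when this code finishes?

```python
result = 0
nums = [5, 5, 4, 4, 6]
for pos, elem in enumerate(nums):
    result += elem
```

Let's trace through this code step by step.

Initialize: result = 0
Initialize: nums = [5, 5, 4, 4, 6]
Entering loop: for pos, elem in enumerate(nums):

After execution: result = 24
24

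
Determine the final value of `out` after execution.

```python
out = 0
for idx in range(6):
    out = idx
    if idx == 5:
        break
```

Let's trace through this code step by step.

Initialize: out = 0
Entering loop: for idx in range(6):

After execution: out = 5
5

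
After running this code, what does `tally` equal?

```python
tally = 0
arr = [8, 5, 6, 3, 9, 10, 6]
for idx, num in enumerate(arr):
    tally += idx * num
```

Let's trace through this code step by step.

Initialize: tally = 0
Initialize: arr = [8, 5, 6, 3, 9, 10, 6]
Entering loop: for idx, num in enumerate(arr):

After execution: tally = 148
148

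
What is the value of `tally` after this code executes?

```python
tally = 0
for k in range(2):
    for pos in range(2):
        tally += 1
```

Let's trace through this code step by step.

Initialize: tally = 0
Entering loop: for k in range(2):

After execution: tally = 4
4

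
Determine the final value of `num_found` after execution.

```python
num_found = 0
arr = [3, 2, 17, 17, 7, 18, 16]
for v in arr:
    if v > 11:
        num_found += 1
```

Let's trace through this code step by step.

Initialize: num_found = 0
Initialize: arr = [3, 2, 17, 17, 7, 18, 16]
Entering loop: for v in arr:

After execution: num_found = 4
4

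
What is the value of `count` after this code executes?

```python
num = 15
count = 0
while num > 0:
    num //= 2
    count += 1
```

Let's trace through this code step by step.

Initialize: num = 15
Initialize: count = 0
Entering loop: while num > 0:

After execution: count = 4
4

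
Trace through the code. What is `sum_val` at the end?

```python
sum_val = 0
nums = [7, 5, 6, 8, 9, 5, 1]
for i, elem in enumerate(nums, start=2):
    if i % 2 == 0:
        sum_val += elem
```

Let's trace through this code step by step.

Initialize: sum_val = 0
Initialize: nums = [7, 5, 6, 8, 9, 5, 1]
Entering loop: for i, elem in enumerate(nums, start=2):

After execution: sum_val = 23
23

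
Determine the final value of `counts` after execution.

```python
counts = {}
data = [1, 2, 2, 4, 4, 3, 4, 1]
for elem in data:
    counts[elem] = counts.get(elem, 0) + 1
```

Let's trace through this code step by step.

Initialize: counts = {}
Initialize: data = [1, 2, 2, 4, 4, 3, 4, 1]
Entering loop: for elem in data:

After execution: counts = {1: 2, 2: 2, 4: 3, 3: 1}
{1: 2, 2: 2, 4: 3, 3: 1}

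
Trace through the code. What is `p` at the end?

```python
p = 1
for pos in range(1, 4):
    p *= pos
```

Let's trace through this code step by step.

Initialize: p = 1
Entering loop: for pos in range(1, 4):

After execution: p = 6
6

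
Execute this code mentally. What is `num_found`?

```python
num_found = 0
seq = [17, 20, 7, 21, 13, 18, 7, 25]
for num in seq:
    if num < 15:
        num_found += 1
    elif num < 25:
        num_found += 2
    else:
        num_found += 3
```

Let's trace through this code step by step.

Initialize: num_found = 0
Initialize: seq = [17, 20, 7, 21, 13, 18, 7, 25]
Entering loop: for num in seq:

After execution: num_found = 14
14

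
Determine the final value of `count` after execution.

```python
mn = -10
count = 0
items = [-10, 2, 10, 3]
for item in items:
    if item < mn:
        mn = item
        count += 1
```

Let's trace through this code step by step.

Initialize: mn = -10
Initialize: count = 0
Initialize: items = [-10, 2, 10, 3]
Entering loop: for item in items:

After execution: count = 0
0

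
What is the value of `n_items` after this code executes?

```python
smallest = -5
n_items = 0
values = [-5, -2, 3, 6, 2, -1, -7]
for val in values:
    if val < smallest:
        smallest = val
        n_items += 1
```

Let's trace through this code step by step.

Initialize: smallest = -5
Initialize: n_items = 0
Initialize: values = [-5, -2, 3, 6, 2, -1, -7]
Entering loop: for val in values:

After execution: n_items = 1
1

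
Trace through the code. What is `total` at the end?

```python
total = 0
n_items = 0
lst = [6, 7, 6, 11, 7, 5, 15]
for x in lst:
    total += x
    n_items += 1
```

Let's trace through this code step by step.

Initialize: total = 0
Initialize: n_items = 0
Initialize: lst = [6, 7, 6, 11, 7, 5, 15]
Entering loop: for x in lst:

After execution: total = 57
57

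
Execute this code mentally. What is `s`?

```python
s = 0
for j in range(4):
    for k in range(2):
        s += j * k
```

Let's trace through this code step by step.

Initialize: s = 0
Entering loop: for j in range(4):

After execution: s = 6
6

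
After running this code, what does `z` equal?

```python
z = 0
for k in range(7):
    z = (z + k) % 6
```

Let's trace through this code step by step.

Initialize: z = 0
Entering loop: for k in range(7):

After execution: z = 3
3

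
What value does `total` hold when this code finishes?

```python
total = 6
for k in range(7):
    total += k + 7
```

Let's trace through this code step by step.

Initialize: total = 6
Entering loop: for k in range(7):

After execution: total = 76
76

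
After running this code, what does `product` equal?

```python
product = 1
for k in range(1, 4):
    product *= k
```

Let's trace through this code step by step.

Initialize: product = 1
Entering loop: for k in range(1, 4):

After execution: product = 6
6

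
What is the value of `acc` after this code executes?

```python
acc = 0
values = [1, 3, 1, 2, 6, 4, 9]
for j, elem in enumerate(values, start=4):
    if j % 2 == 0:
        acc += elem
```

Let's trace through this code step by step.

Initialize: acc = 0
Initialize: values = [1, 3, 1, 2, 6, 4, 9]
Entering loop: for j, elem in enumerate(values, start=4):

After execution: acc = 17
17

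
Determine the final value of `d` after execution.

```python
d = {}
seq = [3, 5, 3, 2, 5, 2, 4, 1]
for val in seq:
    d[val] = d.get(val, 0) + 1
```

Let's trace through this code step by step.

Initialize: d = {}
Initialize: seq = [3, 5, 3, 2, 5, 2, 4, 1]
Entering loop: for val in seq:

After execution: d = {3: 2, 5: 2, 2: 2, 4: 1, 1: 1}
{3: 2, 5: 2, 2: 2, 4: 1, 1: 1}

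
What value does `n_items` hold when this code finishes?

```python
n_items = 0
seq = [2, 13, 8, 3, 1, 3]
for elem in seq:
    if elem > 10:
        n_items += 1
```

Let's trace through this code step by step.

Initialize: n_items = 0
Initialize: seq = [2, 13, 8, 3, 1, 3]
Entering loop: for elem in seq:

After execution: n_items = 1
1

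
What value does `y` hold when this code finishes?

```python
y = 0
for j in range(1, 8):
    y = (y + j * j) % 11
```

Let's trace through this code step by step.

Initialize: y = 0
Entering loop: for j in range(1, 8):

After execution: y = 8
8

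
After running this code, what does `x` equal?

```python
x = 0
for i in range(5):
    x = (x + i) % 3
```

Let's trace through this code step by step.

Initialize: x = 0
Entering loop: for i in range(5):

After execution: x = 1
1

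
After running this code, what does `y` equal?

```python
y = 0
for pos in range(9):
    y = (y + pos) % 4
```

Let's trace through this code step by step.

Initialize: y = 0
Entering loop: for pos in range(9):

After execution: y = 0
0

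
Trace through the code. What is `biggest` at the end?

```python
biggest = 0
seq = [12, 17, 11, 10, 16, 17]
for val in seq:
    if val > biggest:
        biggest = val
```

Let's trace through this code step by step.

Initialize: biggest = 0
Initialize: seq = [12, 17, 11, 10, 16, 17]
Entering loop: for val in seq:

After execution: biggest = 17
17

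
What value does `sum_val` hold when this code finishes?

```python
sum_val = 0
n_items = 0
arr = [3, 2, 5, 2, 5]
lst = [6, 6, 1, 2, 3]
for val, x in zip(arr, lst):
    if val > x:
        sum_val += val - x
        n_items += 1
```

Let's trace through this code step by step.

Initialize: sum_val = 0
Initialize: n_items = 0
Initialize: arr = [3, 2, 5, 2, 5]
Initialize: lst = [6, 6, 1, 2, 3]
Entering loop: for val, x in zip(arr, lst):

After execution: sum_val = 6
6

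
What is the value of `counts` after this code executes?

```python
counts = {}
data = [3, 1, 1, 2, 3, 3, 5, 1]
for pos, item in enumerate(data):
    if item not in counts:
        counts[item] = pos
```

Let's trace through this code step by step.

Initialize: counts = {}
Initialize: data = [3, 1, 1, 2, 3, 3, 5, 1]
Entering loop: for pos, item in enumerate(data):

After execution: counts = {3: 0, 1: 1, 2: 3, 5: 6}
{3: 0, 1: 1, 2: 3, 5: 6}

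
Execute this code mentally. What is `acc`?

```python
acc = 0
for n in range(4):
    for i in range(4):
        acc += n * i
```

Let's trace through this code step by step.

Initialize: acc = 0
Entering loop: for n in range(4):

After execution: acc = 36
36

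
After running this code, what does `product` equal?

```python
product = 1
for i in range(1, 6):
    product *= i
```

Let's trace through this code step by step.

Initialize: product = 1
Entering loop: for i in range(1, 6):

After execution: product = 120
120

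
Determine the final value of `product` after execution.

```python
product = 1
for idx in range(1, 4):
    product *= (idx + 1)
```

Let's trace through this code step by step.

Initialize: product = 1
Entering loop: for idx in range(1, 4):

After execution: product = 24
24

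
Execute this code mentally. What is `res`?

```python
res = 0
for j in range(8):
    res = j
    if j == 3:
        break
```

Let's trace through this code step by step.

Initialize: res = 0
Entering loop: for j in range(8):

After execution: res = 3
3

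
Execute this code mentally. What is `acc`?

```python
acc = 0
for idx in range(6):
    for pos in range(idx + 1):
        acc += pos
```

Let's trace through this code step by step.

Initialize: acc = 0
Entering loop: for idx in range(6):

After execution: acc = 35
35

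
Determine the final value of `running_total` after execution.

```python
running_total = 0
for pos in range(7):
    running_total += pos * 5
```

Let's trace through this code step by step.

Initialize: running_total = 0
Entering loop: for pos in range(7):

After execution: running_total = 105
105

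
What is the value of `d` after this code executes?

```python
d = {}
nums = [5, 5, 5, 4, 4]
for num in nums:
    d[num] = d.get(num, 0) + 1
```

Let's trace through this code step by step.

Initialize: d = {}
Initialize: nums = [5, 5, 5, 4, 4]
Entering loop: for num in nums:

After execution: d = {5: 3, 4: 2}
{5: 3, 4: 2}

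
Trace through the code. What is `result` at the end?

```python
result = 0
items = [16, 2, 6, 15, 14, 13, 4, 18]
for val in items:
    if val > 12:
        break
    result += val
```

Let's trace through this code step by step.

Initialize: result = 0
Initialize: items = [16, 2, 6, 15, 14, 13, 4, 18]
Entering loop: for val in items:

After execution: result = 0
0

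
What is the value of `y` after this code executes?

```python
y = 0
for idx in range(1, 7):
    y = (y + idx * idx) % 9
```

Let's trace through this code step by step.

Initialize: y = 0
Entering loop: for idx in range(1, 7):

After execution: y = 1
1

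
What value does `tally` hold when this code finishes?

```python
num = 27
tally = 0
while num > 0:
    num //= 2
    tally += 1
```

Let's trace through this code step by step.

Initialize: num = 27
Initialize: tally = 0
Entering loop: while num > 0:

After execution: tally = 5
5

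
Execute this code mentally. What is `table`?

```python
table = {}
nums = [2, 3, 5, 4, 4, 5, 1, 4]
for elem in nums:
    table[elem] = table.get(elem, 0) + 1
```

Let's trace through this code step by step.

Initialize: table = {}
Initialize: nums = [2, 3, 5, 4, 4, 5, 1, 4]
Entering loop: for elem in nums:

After execution: table = {2: 1, 3: 1, 5: 2, 4: 3, 1: 1}
{2: 1, 3: 1, 5: 2, 4: 3, 1: 1}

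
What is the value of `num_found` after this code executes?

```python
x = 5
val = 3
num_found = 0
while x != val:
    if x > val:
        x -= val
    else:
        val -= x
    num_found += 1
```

Let's trace through this code step by step.

Initialize: x = 5
Initialize: val = 3
Initialize: num_found = 0
Entering loop: while x != val:

After execution: num_found = 3
3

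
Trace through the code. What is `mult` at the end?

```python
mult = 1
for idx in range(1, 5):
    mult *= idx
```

Let's trace through this code step by step.

Initialize: mult = 1
Entering loop: for idx in range(1, 5):

After execution: mult = 24
24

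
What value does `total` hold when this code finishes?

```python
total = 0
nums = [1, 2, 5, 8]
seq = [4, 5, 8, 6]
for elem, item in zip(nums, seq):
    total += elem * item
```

Let's trace through this code step by step.

Initialize: total = 0
Initialize: nums = [1, 2, 5, 8]
Initialize: seq = [4, 5, 8, 6]
Entering loop: for elem, item in zip(nums, seq):

After execution: total = 102
102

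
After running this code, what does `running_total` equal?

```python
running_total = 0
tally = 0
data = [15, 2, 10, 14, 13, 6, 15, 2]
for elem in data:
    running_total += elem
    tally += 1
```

Let's trace through this code step by step.

Initialize: running_total = 0
Initialize: tally = 0
Initialize: data = [15, 2, 10, 14, 13, 6, 15, 2]
Entering loop: for elem in data:

After execution: running_total = 77
77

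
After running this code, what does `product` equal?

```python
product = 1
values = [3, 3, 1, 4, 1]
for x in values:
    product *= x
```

Let's trace through this code step by step.

Initialize: product = 1
Initialize: values = [3, 3, 1, 4, 1]
Entering loop: for x in values:

After execution: product = 36
36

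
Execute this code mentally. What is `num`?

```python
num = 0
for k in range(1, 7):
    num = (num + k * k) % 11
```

Let's trace through this code step by step.

Initialize: num = 0
Entering loop: for k in range(1, 7):

After execution: num = 3
3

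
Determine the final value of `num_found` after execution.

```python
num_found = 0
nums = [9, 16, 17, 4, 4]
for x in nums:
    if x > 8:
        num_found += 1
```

Let's trace through this code step by step.

Initialize: num_found = 0
Initialize: nums = [9, 16, 17, 4, 4]
Entering loop: for x in nums:

After execution: num_found = 3
3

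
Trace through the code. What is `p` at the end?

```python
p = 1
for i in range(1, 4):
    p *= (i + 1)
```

Let's trace through this code step by step.

Initialize: p = 1
Entering loop: for i in range(1, 4):

After execution: p = 24
24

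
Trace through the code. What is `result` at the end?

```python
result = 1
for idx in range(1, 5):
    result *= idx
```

Let's trace through this code step by step.

Initialize: result = 1
Entering loop: for idx in range(1, 5):

After execution: result = 24
24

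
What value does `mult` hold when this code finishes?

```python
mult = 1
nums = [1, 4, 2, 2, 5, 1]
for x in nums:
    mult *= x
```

Let's trace through this code step by step.

Initialize: mult = 1
Initialize: nums = [1, 4, 2, 2, 5, 1]
Entering loop: for x in nums:

After execution: mult = 80
80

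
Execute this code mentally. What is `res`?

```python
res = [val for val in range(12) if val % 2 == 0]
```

Let's trace through this code step by step.

Initialize: res = [val for val in range(12) if val % 2 == 0]

After execution: res = [0, 2, 4, 6, 8, 10]
[0, 2, 4, 6, 8, 10]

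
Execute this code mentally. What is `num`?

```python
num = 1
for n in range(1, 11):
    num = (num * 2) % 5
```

Let's trace through this code step by step.

Initialize: num = 1
Entering loop: for n in range(1, 11):

After execution: num = 4
4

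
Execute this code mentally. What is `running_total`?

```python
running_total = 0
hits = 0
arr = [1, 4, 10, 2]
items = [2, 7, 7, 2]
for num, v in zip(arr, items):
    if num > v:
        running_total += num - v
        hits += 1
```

Let's trace through this code step by step.

Initialize: running_total = 0
Initialize: hits = 0
Initialize: arr = [1, 4, 10, 2]
Initialize: items = [2, 7, 7, 2]
Entering loop: for num, v in zip(arr, items):

After execution: running_total = 3
3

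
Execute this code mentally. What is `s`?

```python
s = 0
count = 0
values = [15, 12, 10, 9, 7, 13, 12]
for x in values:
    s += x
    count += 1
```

Let's trace through this code step by step.

Initialize: s = 0
Initialize: count = 0
Initialize: values = [15, 12, 10, 9, 7, 13, 12]
Entering loop: for x in values:

After execution: s = 78
78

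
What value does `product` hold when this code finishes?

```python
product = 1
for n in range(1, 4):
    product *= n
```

Let's trace through this code step by step.

Initialize: product = 1
Entering loop: for n in range(1, 4):

After execution: product = 6
6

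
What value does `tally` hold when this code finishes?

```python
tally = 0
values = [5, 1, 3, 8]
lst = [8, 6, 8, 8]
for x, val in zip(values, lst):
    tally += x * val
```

Let's trace through this code step by step.

Initialize: tally = 0
Initialize: values = [5, 1, 3, 8]
Initialize: lst = [8, 6, 8, 8]
Entering loop: for x, val in zip(values, lst):

After execution: tally = 134
134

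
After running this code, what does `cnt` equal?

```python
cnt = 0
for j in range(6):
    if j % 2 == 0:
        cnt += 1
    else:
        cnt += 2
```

Let's trace through this code step by step.

Initialize: cnt = 0
Entering loop: for j in range(6):

After execution: cnt = 9
9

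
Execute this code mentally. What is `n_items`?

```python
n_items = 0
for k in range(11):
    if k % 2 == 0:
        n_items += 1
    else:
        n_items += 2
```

Let's trace through this code step by step.

Initialize: n_items = 0
Entering loop: for k in range(11):

After execution: n_items = 16
16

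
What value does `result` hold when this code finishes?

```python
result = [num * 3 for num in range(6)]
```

Let's trace through this code step by step.

Initialize: result = [num * 3 for num in range(6)]

After execution: result = [0, 3, 6, 9, 12, 15]
[0, 3, 6, 9, 12, 15]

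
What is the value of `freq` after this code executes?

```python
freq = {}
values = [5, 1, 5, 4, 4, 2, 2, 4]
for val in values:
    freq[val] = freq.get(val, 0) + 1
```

Let's trace through this code step by step.

Initialize: freq = {}
Initialize: values = [5, 1, 5, 4, 4, 2, 2, 4]
Entering loop: for val in values:

After execution: freq = {5: 2, 1: 1, 4: 3, 2: 2}
{5: 2, 1: 1, 4: 3, 2: 2}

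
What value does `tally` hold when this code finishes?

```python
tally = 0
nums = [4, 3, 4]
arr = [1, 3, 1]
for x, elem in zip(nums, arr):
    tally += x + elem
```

Let's trace through this code step by step.

Initialize: tally = 0
Initialize: nums = [4, 3, 4]
Initialize: arr = [1, 3, 1]
Entering loop: for x, elem in zip(nums, arr):

After execution: tally = 16
16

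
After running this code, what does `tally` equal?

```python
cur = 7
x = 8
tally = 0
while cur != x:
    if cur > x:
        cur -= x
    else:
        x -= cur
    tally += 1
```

Let's trace through this code step by step.

Initialize: cur = 7
Initialize: x = 8
Initialize: tally = 0
Entering loop: while cur != x:

After execution: tally = 7
7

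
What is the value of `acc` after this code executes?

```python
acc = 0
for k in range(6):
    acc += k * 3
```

Let's trace through this code step by step.

Initialize: acc = 0
Entering loop: for k in range(6):

After execution: acc = 45
45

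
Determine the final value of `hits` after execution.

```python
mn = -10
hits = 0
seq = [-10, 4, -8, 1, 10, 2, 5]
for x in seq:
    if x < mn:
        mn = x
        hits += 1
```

Let's trace through this code step by step.

Initialize: mn = -10
Initialize: hits = 0
Initialize: seq = [-10, 4, -8, 1, 10, 2, 5]
Entering loop: for x in seq:

After execution: hits = 0
0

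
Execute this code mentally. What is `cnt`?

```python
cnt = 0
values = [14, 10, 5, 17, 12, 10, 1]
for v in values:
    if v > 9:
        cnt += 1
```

Let's trace through this code step by step.

Initialize: cnt = 0
Initialize: values = [14, 10, 5, 17, 12, 10, 1]
Entering loop: for v in values:

After execution: cnt = 5
5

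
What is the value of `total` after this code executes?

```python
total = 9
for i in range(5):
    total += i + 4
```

Let's trace through this code step by step.

Initialize: total = 9
Entering loop: for i in range(5):

After execution: total = 39
39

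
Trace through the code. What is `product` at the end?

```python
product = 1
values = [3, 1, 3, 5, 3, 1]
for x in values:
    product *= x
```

Let's trace through this code step by step.

Initialize: product = 1
Initialize: values = [3, 1, 3, 5, 3, 1]
Entering loop: for x in values:

After execution: product = 135
135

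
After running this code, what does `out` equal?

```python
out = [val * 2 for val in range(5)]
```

Let's trace through this code step by step.

Initialize: out = [val * 2 for val in range(5)]

After execution: out = [0, 2, 4, 6, 8]
[0, 2, 4, 6, 8]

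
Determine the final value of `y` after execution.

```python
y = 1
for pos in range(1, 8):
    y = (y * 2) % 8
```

Let's trace through this code step by step.

Initialize: y = 1
Entering loop: for pos in range(1, 8):

After execution: y = 0
0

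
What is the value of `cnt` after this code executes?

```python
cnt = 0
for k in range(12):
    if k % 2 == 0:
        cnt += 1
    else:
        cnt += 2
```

Let's trace through this code step by step.

Initialize: cnt = 0
Entering loop: for k in range(12):

After execution: cnt = 18
18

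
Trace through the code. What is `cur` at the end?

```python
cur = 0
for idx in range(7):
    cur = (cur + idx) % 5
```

Let's trace through this code step by step.

Initialize: cur = 0
Entering loop: for idx in range(7):

After execution: cur = 1
1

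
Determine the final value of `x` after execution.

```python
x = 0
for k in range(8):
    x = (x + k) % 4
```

Let's trace through this code step by step.

Initialize: x = 0
Entering loop: for k in range(8):

After execution: x = 0
0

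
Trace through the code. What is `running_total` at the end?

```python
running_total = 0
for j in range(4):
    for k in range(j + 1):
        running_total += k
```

Let's trace through this code step by step.

Initialize: running_total = 0
Entering loop: for j in range(4):

After execution: running_total = 10
10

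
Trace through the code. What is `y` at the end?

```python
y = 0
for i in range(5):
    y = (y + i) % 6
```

Let's trace through this code step by step.

Initialize: y = 0
Entering loop: for i in range(5):

After execution: y = 4
4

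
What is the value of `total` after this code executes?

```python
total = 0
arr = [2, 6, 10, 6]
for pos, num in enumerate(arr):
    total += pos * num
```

Let's trace through this code step by step.

Initialize: total = 0
Initialize: arr = [2, 6, 10, 6]
Entering loop: for pos, num in enumerate(arr):

After execution: total = 44
44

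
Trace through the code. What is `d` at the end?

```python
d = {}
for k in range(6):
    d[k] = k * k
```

Let's trace through this code step by step.

Initialize: d = {}
Entering loop: for k in range(6):

After execution: d = {0: 0, 1: 1, 2: 4, 3: 9, 4: 16, 5: 25}
{0: 0, 1: 1, 2: 4, 3: 9, 4: 16, 5: 25}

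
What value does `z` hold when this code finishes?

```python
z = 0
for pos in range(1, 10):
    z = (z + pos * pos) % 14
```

Let's trace through this code step by step.

Initialize: z = 0
Entering loop: for pos in range(1, 10):

After execution: z = 5
5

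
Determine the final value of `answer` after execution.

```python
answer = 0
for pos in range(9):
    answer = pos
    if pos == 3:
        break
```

Let's trace through this code step by step.

Initialize: answer = 0
Entering loop: for pos in range(9):

After execution: answer = 3
3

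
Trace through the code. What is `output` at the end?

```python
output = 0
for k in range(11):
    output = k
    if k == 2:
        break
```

Let's trace through this code step by step.

Initialize: output = 0
Entering loop: for k in range(11):

After execution: output = 2
2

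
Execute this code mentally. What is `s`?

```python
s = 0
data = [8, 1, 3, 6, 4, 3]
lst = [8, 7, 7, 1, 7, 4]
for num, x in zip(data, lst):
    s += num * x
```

Let's trace through this code step by step.

Initialize: s = 0
Initialize: data = [8, 1, 3, 6, 4, 3]
Initialize: lst = [8, 7, 7, 1, 7, 4]
Entering loop: for num, x in zip(data, lst):

After execution: s = 138
138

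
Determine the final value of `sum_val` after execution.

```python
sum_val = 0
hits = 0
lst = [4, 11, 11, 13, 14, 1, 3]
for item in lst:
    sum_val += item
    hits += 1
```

Let's trace through this code step by step.

Initialize: sum_val = 0
Initialize: hits = 0
Initialize: lst = [4, 11, 11, 13, 14, 1, 3]
Entering loop: for item in lst:

After execution: sum_val = 57
57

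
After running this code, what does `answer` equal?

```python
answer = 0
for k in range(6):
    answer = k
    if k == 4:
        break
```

Let's trace through this code step by step.

Initialize: answer = 0
Entering loop: for k in range(6):

After execution: answer = 4
4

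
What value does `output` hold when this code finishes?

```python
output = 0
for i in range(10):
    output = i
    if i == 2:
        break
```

Let's trace through this code step by step.

Initialize: output = 0
Entering loop: for i in range(10):

After execution: output = 2
2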